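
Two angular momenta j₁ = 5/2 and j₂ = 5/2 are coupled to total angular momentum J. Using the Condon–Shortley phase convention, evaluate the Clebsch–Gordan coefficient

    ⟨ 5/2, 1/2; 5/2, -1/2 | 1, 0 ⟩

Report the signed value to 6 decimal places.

+√(1/70) ≈ +0.119523

triangle: 4!*1!*1!/7! = 24/5040
(j±m)!: 3!*2!*2!*3!*1!*1! = 144
prefactor² = (2J+1)*Δ*N² = 72/35
  k=1: −1/(1!*3!*1!*1!*0!*0!) = -1/6
  k=2: +1/(2!*2!*0!*0!*1!*1!) = 1/4
Σ = 1/12  ⇒  CG² = 72/35*1/12² = 1/70
CG = +√(1/70) = +0.119523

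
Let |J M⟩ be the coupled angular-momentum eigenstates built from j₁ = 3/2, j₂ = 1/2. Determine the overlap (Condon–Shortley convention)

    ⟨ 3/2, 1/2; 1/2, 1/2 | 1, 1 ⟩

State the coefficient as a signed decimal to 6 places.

−√(1/4) = -0.500000

√[3·1!2!0!/4! · 2!1!1!0!2!0!] = √(1)
  +(−1)^1/∏(1,0,0,0,2,0)! = -1/2  (running -1/2)
⟨..|..⟩ = √(1)·(-1/2) = -0.500000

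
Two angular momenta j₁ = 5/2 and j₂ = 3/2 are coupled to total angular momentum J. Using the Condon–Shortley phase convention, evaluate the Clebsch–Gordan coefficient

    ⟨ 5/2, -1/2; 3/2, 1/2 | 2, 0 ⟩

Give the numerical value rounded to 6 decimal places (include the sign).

−√(1/14) = -0.267261

j₁+j₂−J=2  J+j₁−j₂=3  J−j₁+j₂=1  j₁+j₂+J+1=7
(j₁±m₁, j₂±m₂, J±M) = (2,3,2,1,2,2)
P² = 8/7
sum k=1..2:
  [1] −1/2 = -1/2
  [2] +1/4 = 1/4
S = -1/4
C² = P²·S² = 1/14 ; C = -0.267261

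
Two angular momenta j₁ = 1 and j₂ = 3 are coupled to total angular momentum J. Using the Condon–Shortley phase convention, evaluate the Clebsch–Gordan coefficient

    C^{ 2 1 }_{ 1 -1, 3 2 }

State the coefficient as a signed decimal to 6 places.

+0.690066

triangle: 2!*0!*4!/7! = 48/5040
(j±m)!: 0!*2!*5!*1!*3!*1! = 1440
prefactor² = (2J+1)*Δ*N² = 480/7
  k=2: +1/(2!*0!*0!*3!*0!*1!) = 1/12
Σ = 1/12  ⇒  CG² = 480/7*1/12² = 10/21
CG = +√(10/21) = +0.690066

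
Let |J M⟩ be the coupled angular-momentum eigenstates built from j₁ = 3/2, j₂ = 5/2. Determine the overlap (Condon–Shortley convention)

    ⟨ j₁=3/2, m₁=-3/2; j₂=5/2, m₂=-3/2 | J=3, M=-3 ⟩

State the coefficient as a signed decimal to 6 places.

triangle: 1!·2!·4!/8! = 48/40320
(j±m)!: 0!·3!·1!·4!·0!·6! = 103680
prefactor² = (2J+1)·Δ·N² = 864
  k=1: −1/(1!·0!·2!·0!·0!·4!) = -1/48
Σ = -1/48  ⇒  CG² = 864·(-1/48)² = 3/8
CG = −√(3/8) = -0.612372

-0.612372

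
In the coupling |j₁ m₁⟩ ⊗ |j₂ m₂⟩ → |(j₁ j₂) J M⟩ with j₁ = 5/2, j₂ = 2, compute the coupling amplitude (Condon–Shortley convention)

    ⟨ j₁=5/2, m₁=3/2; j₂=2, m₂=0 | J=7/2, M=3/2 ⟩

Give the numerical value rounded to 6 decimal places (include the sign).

√[8·1!4!3!/9! · 4!1!2!2!5!2!] = √(512/7)
  +(−1)^0/∏(0,1,1,2,3,1)! = 1/12  (running 1/12)
  +(−1)^1/∏(1,0,0,1,4,2)! = -1/48  (running 1/16)
⟨..|..⟩ = √(512/7)·(1/16) = +0.534522

+0.534522  (= +√(2/7))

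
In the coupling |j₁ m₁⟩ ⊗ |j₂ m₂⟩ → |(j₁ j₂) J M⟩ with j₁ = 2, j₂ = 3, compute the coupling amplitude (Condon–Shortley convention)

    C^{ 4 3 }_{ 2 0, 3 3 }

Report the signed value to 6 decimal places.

triangle: 1!×3!×5!/10! = 720/3628800
(j±m)!: 2!×2!×6!×0!×7!×1! = 14515200
prefactor² = (2J+1)×Δ×N² = 25920
  k=1: −1/(1!×0!×1!×5!×2!×0!) = -1/240
Σ = -1/240  ⇒  CG² = 25920×(-1/240)² = 9/20
CG = −√(9/20) = -0.670820

-0.670820  (= −√(9/20))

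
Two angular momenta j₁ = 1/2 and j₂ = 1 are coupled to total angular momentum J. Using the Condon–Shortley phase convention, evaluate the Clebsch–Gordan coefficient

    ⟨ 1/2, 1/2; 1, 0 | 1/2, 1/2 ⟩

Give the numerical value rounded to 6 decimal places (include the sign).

+√(1/3) = +0.577350

triangle: 1!×0!×1!/3! = 1/6
(j±m)!: 1!×0!×1!×1!×1!×0! = 1
prefactor² = (2J+1)×Δ×N² = 1/3
  k=0: +1/(0!×1!×0!×1!×0!×0!) = 1
Σ = 1  ⇒  CG² = 1/3×1² = 1/3
CG = +√(1/3) = +0.577350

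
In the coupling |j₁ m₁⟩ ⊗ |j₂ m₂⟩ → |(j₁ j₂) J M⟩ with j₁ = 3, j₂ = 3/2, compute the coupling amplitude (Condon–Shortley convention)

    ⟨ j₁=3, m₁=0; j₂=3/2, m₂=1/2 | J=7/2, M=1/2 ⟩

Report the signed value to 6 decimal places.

triangle: 1!*5!*2!/9! = 240/362880
(j±m)!: 3!*3!*2!*1!*4!*3! = 10368
prefactor² = (2J+1)*Δ*N² = 384/7
  k=0: +1/(0!*1!*3!*2!*2!*0!) = 1/24
  k=1: −1/(1!*0!*2!*1!*3!*1!) = -1/12
Σ = -1/24  ⇒  CG² = 384/7*(-1/24)² = 2/21
CG = −√(2/21) = -0.308607

−√(2/21) = -0.308607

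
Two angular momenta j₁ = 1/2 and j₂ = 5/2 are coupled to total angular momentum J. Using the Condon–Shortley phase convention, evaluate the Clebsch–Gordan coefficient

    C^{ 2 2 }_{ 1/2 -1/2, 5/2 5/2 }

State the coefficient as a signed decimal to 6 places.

-0.912871

j₁+j₂−J=1  J+j₁−j₂=0  J−j₁+j₂=4  j₁+j₂+J+1=6
(j₁±m₁, j₂±m₂, J±M) = (0,1,5,0,4,0)
P² = 480
sum k=1..1:
  [1] −1/24 = -1/24
S = -1/24
C² = P²·S² = 5/6 ; C = -0.912871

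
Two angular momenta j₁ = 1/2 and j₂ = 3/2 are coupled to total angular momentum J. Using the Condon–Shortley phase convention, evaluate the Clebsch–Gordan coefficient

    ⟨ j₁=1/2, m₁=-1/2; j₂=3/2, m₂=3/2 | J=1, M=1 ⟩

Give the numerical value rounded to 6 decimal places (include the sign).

j₁+j₂−J=1  J+j₁−j₂=0  J−j₁+j₂=2  j₁+j₂+J+1=4
(j₁±m₁, j₂±m₂, J±M) = (0,1,3,0,2,0)
P² = 3
sum k=1..1:
  [1] −1/2 = -1/2
S = -1/2
C² = P²·S² = 3/4 ; C = -0.866025

-0.866025  (= −√(3/4))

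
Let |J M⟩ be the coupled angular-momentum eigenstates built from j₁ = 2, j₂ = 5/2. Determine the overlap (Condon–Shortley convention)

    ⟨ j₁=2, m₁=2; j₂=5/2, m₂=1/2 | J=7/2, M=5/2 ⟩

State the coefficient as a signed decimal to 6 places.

triangle: 1!*3!*4!/9! = 144/362880
(j±m)!: 4!*0!*3!*2!*6!*1! = 207360
prefactor² = (2J+1)*Δ*N² = 4608/7
  k=0: +1/(0!*1!*0!*3!*3!*1!) = 1/36
Σ = 1/36  ⇒  CG² = 4608/7*1/36² = 32/63
CG = +√(32/63) = +0.712697

+0.712697  (= +√(32/63))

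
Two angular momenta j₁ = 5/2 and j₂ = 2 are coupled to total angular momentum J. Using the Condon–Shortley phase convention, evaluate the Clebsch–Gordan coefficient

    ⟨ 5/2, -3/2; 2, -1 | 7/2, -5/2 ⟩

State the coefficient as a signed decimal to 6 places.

triangle: 1!*4!*3!/9! = 144/362880
(j±m)!: 1!*4!*1!*3!*1!*6! = 103680
prefactor² = (2J+1)*Δ*N² = 2304/7
  k=0: +1/(0!*1!*4!*1!*0!*2!) = 1/48
  k=1: −1/(1!*0!*3!*0!*1!*3!) = -1/36
Σ = -1/144  ⇒  CG² = 2304/7*(-1/144)² = 1/63
CG = −√(1/63) = -0.125988

-0.125988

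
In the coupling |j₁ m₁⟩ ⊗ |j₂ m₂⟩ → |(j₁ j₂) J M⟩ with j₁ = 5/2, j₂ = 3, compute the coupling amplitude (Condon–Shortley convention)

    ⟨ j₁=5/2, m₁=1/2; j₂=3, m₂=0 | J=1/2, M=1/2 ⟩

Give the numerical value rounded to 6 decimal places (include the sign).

j₁+j₂−J=5  J+j₁−j₂=0  J−j₁+j₂=1  j₁+j₂+J+1=7
(j₁±m₁, j₂±m₂, J±M) = (3,2,3,3,1,0)
P² = 144/7
sum k=2..2:
  [2] +1/12 = 1/12
S = 1/12
C² = P²·S² = 1/7 ; C = +0.377964

+√(1/7) ≈ +0.377964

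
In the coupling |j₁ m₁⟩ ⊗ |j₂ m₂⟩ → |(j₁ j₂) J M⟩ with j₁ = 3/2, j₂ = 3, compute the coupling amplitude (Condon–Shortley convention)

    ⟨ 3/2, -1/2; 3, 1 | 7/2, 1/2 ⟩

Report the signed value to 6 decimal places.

-0.534522  (= −√(2/7))

triangle: 1!·2!·5!/9! = 240/362880
(j±m)!: 1!·2!·4!·2!·4!·3! = 13824
prefactor² = (2J+1)·Δ·N² = 512/7
  k=0: +1/(0!·1!·2!·4!·0!·1!) = 1/48
  k=1: −1/(1!·0!·1!·3!·1!·2!) = -1/12
Σ = -1/16  ⇒  CG² = 512/7·(-1/16)² = 2/7
CG = −√(2/7) = -0.534522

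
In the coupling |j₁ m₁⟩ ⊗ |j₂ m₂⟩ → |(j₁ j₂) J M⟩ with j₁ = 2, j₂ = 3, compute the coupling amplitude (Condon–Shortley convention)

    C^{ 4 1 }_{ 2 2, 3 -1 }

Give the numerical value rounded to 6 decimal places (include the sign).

triangle: 1!·3!·5!/10! = 720/3628800
(j±m)!: 4!·0!·2!·4!·5!·3! = 829440
prefactor² = (2J+1)·Δ·N² = 10368/7
  k=0: +1/(0!·1!·0!·2!·3!·3!) = 1/72
Σ = 1/72  ⇒  CG² = 10368/7·1/72² = 2/7
CG = +√(2/7) = +0.534522

+√(2/7) = +0.534522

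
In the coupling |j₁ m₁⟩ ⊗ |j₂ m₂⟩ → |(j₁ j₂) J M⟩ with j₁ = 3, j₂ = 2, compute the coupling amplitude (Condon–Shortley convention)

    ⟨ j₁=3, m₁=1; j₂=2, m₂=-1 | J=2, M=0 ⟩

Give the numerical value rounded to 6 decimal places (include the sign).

−√(1/7) = -0.377964

j₁+j₂−J=3  J+j₁−j₂=3  J−j₁+j₂=1  j₁+j₂+J+1=8
(j₁±m₁, j₂±m₂, J±M) = (4,2,1,3,2,2)
P² = 36/7
sum k=0..1:
  [0] +1/12 = 1/12
  [1] −1/4 = -1/4
S = -1/6
C² = P²·S² = 1/7 ; C = -0.377964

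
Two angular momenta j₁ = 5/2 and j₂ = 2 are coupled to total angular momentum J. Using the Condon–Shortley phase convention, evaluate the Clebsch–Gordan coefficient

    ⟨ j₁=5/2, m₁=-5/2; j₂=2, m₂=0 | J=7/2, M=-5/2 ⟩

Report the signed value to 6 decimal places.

-0.690066

√[8·1!4!3!/9! · 0!5!2!2!1!6!] = √(7680/7)
  +(−1)^1/∏(1,0,4,1,0,2)! = -1/48  (running -1/48)
⟨..|..⟩ = √(7680/7)·(-1/48) = -0.690066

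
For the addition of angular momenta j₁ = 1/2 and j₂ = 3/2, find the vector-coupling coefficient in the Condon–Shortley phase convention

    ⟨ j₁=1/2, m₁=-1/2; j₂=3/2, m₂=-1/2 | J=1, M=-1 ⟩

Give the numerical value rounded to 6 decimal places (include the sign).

triangle: 1!×0!×2!/4! = 2/24
(j±m)!: 0!×1!×1!×2!×0!×2! = 4
prefactor² = (2J+1)×Δ×N² = 1
  k=1: −1/(1!×0!×0!×0!×0!×2!) = -1/2
Σ = -1/2  ⇒  CG² = 1×(-1/2)² = 1/4
CG = −√(1/4) = -0.500000

-0.500000  (= −√(1/4))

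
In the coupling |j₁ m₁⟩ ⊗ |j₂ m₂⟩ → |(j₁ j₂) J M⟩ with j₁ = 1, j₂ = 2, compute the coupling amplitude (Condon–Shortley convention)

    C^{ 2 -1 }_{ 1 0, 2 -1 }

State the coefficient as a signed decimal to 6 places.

+√(1/6) ≈ +0.408248

j₁+j₂−J=1  J+j₁−j₂=1  J−j₁+j₂=3  j₁+j₂+J+1=6
(j₁±m₁, j₂±m₂, J±M) = (1,1,1,3,1,3)
P² = 3/2
sum k=0..1:
  [0] +1/2 = 1/2
  [1] −1/6 = -1/6
S = 1/3
C² = P²·S² = 1/6 ; C = +0.408248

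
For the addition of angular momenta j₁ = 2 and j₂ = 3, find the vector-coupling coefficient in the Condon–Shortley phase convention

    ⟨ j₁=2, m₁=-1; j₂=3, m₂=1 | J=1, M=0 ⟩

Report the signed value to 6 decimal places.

-0.478091

√[3·4!0!2!/7! · 1!3!4!2!1!1!] = √(288/35)
  +(−1)^3/∏(3,1,0,1,0,1)! = -1/6  (running -1/6)
⟨..|..⟩ = √(288/35)·(-1/6) = -0.478091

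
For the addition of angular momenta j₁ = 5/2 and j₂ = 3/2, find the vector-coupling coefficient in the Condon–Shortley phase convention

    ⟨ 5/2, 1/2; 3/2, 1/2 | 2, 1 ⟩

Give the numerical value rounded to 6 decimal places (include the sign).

−√(25/84) ≈ -0.545545

j₁+j₂−J=2  J+j₁−j₂=3  J−j₁+j₂=1  j₁+j₂+J+1=7
(j₁±m₁, j₂±m₂, J±M) = (3,2,2,1,3,1)
P² = 12/7
sum k=1..2:
  [1] −1/2 = -1/2
  [2] +1/12 = 1/12
S = -5/12
C² = P²·S² = 25/84 ; C = -0.545545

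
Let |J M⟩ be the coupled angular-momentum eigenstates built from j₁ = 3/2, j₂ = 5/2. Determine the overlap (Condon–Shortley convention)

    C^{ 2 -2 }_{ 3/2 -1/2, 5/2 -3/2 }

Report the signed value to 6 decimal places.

-0.617213  (= −√(8/21))

j₁+j₂−J=2  J+j₁−j₂=1  J−j₁+j₂=3  j₁+j₂+J+1=7
(j₁±m₁, j₂±m₂, J±M) = (1,2,1,4,0,4)
P² = 96/7
sum k=1..1:
  [1] −1/6 = -1/6
S = -1/6
C² = P²·S² = 8/21 ; C = -0.617213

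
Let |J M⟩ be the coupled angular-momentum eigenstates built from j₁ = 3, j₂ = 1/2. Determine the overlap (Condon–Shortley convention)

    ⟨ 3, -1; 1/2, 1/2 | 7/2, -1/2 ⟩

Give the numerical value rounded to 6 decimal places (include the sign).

triangle: 0!*6!*1!/8! = 720/40320
(j±m)!: 2!*4!*1!*0!*3!*4! = 6912
prefactor² = (2J+1)*Δ*N² = 6912/7
  k=0: +1/(0!*0!*4!*1!*2!*0!) = 1/48
Σ = 1/48  ⇒  CG² = 6912/7*1/48² = 3/7
CG = +√(3/7) = +0.654654

+0.654654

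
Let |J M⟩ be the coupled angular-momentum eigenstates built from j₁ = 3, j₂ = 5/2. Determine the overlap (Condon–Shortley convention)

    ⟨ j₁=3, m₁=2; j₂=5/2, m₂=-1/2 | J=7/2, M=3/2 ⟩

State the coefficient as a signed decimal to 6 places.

+0.308607  (= +√(2/21))

triangle: 2!*4!*3!/10! = 288/3628800
(j±m)!: 5!*1!*2!*3!*5!*2! = 345600
prefactor² = (2J+1)*Δ*N² = 1536/7
  k=0: +1/(0!*2!*1!*2!*3!*1!) = 1/24
  k=1: −1/(1!*1!*0!*1!*4!*2!) = -1/48
Σ = 1/48  ⇒  CG² = 1536/7*1/48² = 2/21
CG = +√(2/21) = +0.308607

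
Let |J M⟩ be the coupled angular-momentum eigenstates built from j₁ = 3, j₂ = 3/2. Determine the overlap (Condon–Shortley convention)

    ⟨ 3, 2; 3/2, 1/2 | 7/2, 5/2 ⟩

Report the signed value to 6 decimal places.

+0.377964

√[8·1!5!2!/9! · 5!1!2!1!6!1!] = √(6400/7)
  +(−1)^0/∏(0,1,1,2,4,0)! = 1/48  (running 1/48)
  +(−1)^1/∏(1,0,0,1,5,1)! = -1/120  (running 1/80)
⟨..|..⟩ = √(6400/7)·(1/80) = +0.377964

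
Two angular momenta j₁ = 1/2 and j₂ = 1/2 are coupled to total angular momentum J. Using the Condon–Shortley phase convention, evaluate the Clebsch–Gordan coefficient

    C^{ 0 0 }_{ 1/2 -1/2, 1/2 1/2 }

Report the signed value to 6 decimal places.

triangle: 1!×0!×0!/2! = 1/2
(j±m)!: 0!×1!×1!×0!×0!×0! = 1
prefactor² = (2J+1)×Δ×N² = 1/2
  k=1: −1/(1!×0!×0!×0!×0!×0!) = -1
Σ = -1  ⇒  CG² = 1/2×(-1)² = 1/2
CG = −√(1/2) = -0.707107

-0.707107  (= −√(1/2))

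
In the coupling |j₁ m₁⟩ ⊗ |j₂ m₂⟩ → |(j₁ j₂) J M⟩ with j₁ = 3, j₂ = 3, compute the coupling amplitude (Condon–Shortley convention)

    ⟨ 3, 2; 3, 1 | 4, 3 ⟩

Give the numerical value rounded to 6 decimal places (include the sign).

−√(1/11) = -0.301511

j₁+j₂−J=2  J+j₁−j₂=4  J−j₁+j₂=4  j₁+j₂+J+1=11
(j₁±m₁, j₂±m₂, J±M) = (5,1,4,2,7,1)
P² = 82944/11
sum k=0..1:
  [0] +1/288 = 1/288
  [1] −1/144 = -1/144
S = -1/288
C² = P²·S² = 1/11 ; C = -0.301511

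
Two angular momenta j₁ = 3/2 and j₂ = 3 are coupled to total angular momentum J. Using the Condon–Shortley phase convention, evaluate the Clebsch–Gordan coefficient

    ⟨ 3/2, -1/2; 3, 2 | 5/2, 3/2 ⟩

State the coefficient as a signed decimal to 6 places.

+√(1/14) = +0.267261

j₁+j₂−J=2  J+j₁−j₂=1  J−j₁+j₂=4  j₁+j₂+J+1=8
(j₁±m₁, j₂±m₂, J±M) = (1,2,5,1,4,1)
P² = 288/7
sum k=1..2:
  [1] −1/24 = -1/24
  [2] +1/12 = 1/12
S = 1/24
C² = P²·S² = 1/14 ; C = +0.267261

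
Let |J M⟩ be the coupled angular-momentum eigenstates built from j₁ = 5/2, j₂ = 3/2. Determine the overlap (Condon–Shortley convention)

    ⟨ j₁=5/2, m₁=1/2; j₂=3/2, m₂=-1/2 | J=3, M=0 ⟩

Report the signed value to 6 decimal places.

triangle: 1!·4!·2!/8! = 48/40320
(j±m)!: 3!·2!·1!·2!·3!·3! = 864
prefactor² = (2J+1)·Δ·N² = 36/5
  k=0: +1/(0!·1!·2!·1!·2!·1!) = 1/4
  k=1: −1/(1!·0!·1!·0!·3!·2!) = -1/12
Σ = 1/6  ⇒  CG² = 36/5·1/6² = 1/5
CG = +√(1/5) = +0.447214

+√(1/5) ≈ +0.447214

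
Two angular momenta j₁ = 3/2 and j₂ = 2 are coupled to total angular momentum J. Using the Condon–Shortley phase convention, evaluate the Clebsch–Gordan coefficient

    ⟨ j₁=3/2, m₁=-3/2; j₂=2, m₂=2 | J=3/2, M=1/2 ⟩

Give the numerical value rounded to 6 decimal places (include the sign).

√[4·2!1!2!/6! · 0!3!4!0!2!1!] = √(32/5)
  +(−1)^2/∏(2,0,1,2,0,0)! = 1/4  (running 1/4)
⟨..|..⟩ = √(32/5)·(1/4) = +0.632456

+0.632456  (= +√(2/5))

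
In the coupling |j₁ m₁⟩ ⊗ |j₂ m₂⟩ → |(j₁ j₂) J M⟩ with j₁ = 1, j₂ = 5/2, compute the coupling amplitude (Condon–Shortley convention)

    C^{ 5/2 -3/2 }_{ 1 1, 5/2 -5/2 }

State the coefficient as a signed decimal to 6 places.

√[6·1!1!4!/7! · 2!0!0!5!1!4!] = √(1152/7)
  +(−1)^0/∏(0,1,0,0,1,4)! = 1/24  (running 1/24)
⟨..|..⟩ = √(1152/7)·(1/24) = +0.534522

+0.534522  (= +√(2/7))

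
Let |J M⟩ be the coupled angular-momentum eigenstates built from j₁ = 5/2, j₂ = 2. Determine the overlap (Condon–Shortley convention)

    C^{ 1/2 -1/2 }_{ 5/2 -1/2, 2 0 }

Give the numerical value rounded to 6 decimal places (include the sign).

triangle: 4!*1!*0!/6! = 24/720
(j±m)!: 2!*3!*2!*2!*0!*1! = 48
prefactor² = (2J+1)*Δ*N² = 16/5
  k=2: +1/(2!*2!*1!*0!*0!*0!) = 1/4
Σ = 1/4  ⇒  CG² = 16/5*1/4² = 1/5
CG = +√(1/5) = +0.447214

+0.447214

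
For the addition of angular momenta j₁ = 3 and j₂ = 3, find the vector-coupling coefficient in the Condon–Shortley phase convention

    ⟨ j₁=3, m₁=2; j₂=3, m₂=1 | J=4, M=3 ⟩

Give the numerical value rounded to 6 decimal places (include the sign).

−√(1/11) = -0.301511

√[9·2!4!4!/11! · 5!1!4!2!7!1!] = √(82944/11)
  +(−1)^0/∏(0,2,1,4,3,0)! = 1/288  (running 1/288)
  +(−1)^1/∏(1,1,0,3,4,1)! = -1/144  (running -1/288)
⟨..|..⟩ = √(82944/11)·(-1/288) = -0.301511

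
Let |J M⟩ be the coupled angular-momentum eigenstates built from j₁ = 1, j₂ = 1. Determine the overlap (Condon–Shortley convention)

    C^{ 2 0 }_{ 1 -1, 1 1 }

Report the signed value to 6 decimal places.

+0.408248  (= +√(1/6))

triangle: 0!·2!·2!/5! = 4/120
(j±m)!: 0!·2!·2!·0!·2!·2! = 16
prefactor² = (2J+1)·Δ·N² = 8/3
  k=0: +1/(0!·0!·2!·2!·0!·0!) = 1/4
Σ = 1/4  ⇒  CG² = 8/3·1/4² = 1/6
CG = +√(1/6) = +0.408248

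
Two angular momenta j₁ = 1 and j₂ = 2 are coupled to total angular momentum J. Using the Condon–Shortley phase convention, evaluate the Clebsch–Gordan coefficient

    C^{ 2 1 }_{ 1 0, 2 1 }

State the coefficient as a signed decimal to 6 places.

−√(1/6) = -0.408248

j₁+j₂−J=1  J+j₁−j₂=1  J−j₁+j₂=3  j₁+j₂+J+1=6
(j₁±m₁, j₂±m₂, J±M) = (1,1,3,1,3,1)
P² = 3/2
sum k=0..1:
  [0] +1/6 = 1/6
  [1] −1/2 = -1/2
S = -1/3
C² = P²·S² = 1/6 ; C = -0.408248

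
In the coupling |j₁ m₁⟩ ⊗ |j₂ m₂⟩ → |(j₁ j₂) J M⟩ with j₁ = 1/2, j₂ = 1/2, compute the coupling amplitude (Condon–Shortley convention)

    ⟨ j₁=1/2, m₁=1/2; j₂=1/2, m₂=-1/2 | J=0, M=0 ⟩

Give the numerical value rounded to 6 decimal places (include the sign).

triangle: 1!*0!*0!/2! = 1/2
(j±m)!: 1!*0!*0!*1!*0!*0! = 1
prefactor² = (2J+1)*Δ*N² = 1/2
  k=0: +1/(0!*1!*0!*0!*0!*0!) = 1
Σ = 1  ⇒  CG² = 1/2*1² = 1/2
CG = +√(1/2) = +0.707107

+√(1/2) = +0.707107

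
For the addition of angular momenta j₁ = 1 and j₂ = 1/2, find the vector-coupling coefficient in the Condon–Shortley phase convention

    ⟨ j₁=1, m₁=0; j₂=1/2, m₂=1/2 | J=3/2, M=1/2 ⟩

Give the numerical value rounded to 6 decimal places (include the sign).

+√(2/3) = +0.816497

triangle: 0!*2!*1!/4! = 2/24
(j±m)!: 1!*1!*1!*0!*2!*1! = 2
prefactor² = (2J+1)*Δ*N² = 2/3
  k=0: +1/(0!*0!*1!*1!*1!*0!) = 1
Σ = 1  ⇒  CG² = 2/3*1² = 2/3
CG = +√(2/3) = +0.816497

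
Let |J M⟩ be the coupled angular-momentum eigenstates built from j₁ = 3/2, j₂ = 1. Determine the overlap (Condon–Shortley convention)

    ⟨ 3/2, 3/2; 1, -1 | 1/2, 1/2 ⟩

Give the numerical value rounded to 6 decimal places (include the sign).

+√(1/2) ≈ +0.707107

√[2·2!1!0!/4! · 3!0!0!2!1!0!] = √(2)
  +(−1)^0/∏(0,2,0,0,1,0)! = 1/2  (running 1/2)
⟨..|..⟩ = √(2)·(1/2) = +0.707107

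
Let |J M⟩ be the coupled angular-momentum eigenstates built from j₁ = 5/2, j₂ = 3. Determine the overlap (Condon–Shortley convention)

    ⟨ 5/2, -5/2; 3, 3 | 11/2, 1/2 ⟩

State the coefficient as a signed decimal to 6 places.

triangle: 0!×5!×6!/12! = 86400/479001600
(j±m)!: 0!×5!×6!×0!×6!×5! = 7464960000
prefactor² = (2J+1)×Δ×N² = 1244160000/77
  k=0: +1/(0!×0!×5!×6!×0!×0!) = 1/86400
Σ = 1/86400  ⇒  CG² = 1244160000/77×1/86400² = 1/462
CG = +√(1/462) = +0.046524

+√(1/462) = +0.046524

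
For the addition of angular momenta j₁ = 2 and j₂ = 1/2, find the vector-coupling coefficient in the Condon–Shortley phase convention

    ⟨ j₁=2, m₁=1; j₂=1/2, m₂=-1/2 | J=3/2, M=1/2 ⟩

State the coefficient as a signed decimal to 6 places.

+√(3/5) ≈ +0.774597

triangle: 1!·3!·0!/5! = 6/120
(j±m)!: 3!·1!·0!·1!·2!·1! = 12
prefactor² = (2J+1)·Δ·N² = 12/5
  k=0: +1/(0!·1!·1!·0!·2!·0!) = 1/2
Σ = 1/2  ⇒  CG² = 12/5·1/2² = 3/5
CG = +√(3/5) = +0.774597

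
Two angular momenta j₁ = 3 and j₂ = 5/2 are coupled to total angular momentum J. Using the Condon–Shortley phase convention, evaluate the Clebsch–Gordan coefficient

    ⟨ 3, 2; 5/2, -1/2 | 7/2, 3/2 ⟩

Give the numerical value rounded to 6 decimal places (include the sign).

j₁+j₂−J=2  J+j₁−j₂=4  J−j₁+j₂=3  j₁+j₂+J+1=10
(j₁±m₁, j₂±m₂, J±M) = (5,1,2,3,5,2)
P² = 1536/7
sum k=0..1:
  [0] +1/24 = 1/24
  [1] −1/48 = -1/48
S = 1/48
C² = P²·S² = 2/21 ; C = +0.308607

+0.308607  (= +√(2/21))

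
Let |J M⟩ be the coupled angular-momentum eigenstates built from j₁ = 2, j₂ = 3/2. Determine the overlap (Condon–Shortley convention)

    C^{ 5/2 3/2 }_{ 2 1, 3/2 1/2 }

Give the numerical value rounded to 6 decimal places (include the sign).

j₁+j₂−J=1  J+j₁−j₂=3  J−j₁+j₂=2  j₁+j₂+J+1=7
(j₁±m₁, j₂±m₂, J±M) = (3,1,2,1,4,1)
P² = 144/35
sum k=0..1:
  [0] +1/4 = 1/4
  [1] −1/6 = -1/6
S = 1/12
C² = P²·S² = 1/35 ; C = +0.169031

+0.169031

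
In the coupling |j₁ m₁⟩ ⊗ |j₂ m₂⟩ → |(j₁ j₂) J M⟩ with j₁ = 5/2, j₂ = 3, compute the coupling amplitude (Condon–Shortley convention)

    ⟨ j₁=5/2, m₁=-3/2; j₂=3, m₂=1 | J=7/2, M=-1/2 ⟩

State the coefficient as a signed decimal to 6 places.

√[8·2!3!4!/10! · 1!4!4!2!3!4!] = √(18432/175)
  +(−1)^1/∏(1,1,3,3,0,1)! = -1/36  (running -1/36)
  +(−1)^2/∏(2,0,2,2,1,2)! = 1/16  (running 5/144)
⟨..|..⟩ = √(18432/175)·(5/144) = +0.356348

+0.356348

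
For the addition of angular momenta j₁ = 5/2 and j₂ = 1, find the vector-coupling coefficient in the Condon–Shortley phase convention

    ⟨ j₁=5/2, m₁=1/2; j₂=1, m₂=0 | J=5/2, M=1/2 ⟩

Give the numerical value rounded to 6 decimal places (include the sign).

+√(1/35) = +0.169031

triangle: 1!·4!·1!/7! = 24/5040
(j±m)!: 3!·2!·1!·1!·3!·2! = 144
prefactor² = (2J+1)·Δ·N² = 144/35
  k=0: +1/(0!·1!·2!·1!·2!·0!) = 1/4
  k=1: −1/(1!·0!·1!·0!·3!·1!) = -1/6
Σ = 1/12  ⇒  CG² = 144/35·1/12² = 1/35
CG = +√(1/35) = +0.169031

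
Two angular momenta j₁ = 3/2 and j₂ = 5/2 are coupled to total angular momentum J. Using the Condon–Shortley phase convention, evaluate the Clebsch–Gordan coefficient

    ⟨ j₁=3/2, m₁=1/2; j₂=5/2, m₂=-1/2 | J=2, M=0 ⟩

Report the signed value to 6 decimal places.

√[5·2!1!3!/7! · 2!1!2!3!2!2!] = √(8/7)
  +(−1)^0/∏(0,2,1,2,0,1)! = 1/4  (running 1/4)
  +(−1)^1/∏(1,1,0,1,1,2)! = -1/2  (running -1/4)
⟨..|..⟩ = √(8/7)·(-1/4) = -0.267261

−√(1/14) ≈ -0.267261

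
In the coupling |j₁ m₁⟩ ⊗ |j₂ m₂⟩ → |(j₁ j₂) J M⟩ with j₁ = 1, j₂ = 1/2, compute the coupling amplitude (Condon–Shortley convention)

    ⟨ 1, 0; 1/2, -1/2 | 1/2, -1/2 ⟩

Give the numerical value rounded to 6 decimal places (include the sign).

j₁+j₂−J=1  J+j₁−j₂=1  J−j₁+j₂=0  j₁+j₂+J+1=3
(j₁±m₁, j₂±m₂, J±M) = (1,1,0,1,0,1)
P² = 1/3
sum k=0..0:
  [0] +1/1 = 1
S = 1
C² = P²·S² = 1/3 ; C = +0.577350

+√(1/3) ≈ +0.577350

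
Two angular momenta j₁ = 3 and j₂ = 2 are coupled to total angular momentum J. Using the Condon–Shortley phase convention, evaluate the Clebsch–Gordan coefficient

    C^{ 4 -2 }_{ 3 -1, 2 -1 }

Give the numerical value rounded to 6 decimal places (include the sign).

√[9·1!5!3!/10! · 2!4!1!3!2!6!] = √(5184/7)
  +(−1)^0/∏(0,1,4,1,1,2)! = 1/48  (running 1/48)
  +(−1)^1/∏(1,0,3,0,2,3)! = -1/72  (running 1/144)
⟨..|..⟩ = √(5184/7)·(1/144) = +0.188982

+√(1/28) ≈ +0.188982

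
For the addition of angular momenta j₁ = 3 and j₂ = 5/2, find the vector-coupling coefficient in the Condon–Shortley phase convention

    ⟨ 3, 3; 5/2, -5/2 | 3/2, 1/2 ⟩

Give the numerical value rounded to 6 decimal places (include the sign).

j₁+j₂−J=4  J+j₁−j₂=2  J−j₁+j₂=1  j₁+j₂+J+1=8
(j₁±m₁, j₂±m₂, J±M) = (6,0,0,5,2,1)
P² = 5760/7
sum k=0..0:
  [0] +1/48 = 1/48
S = 1/48
C² = P²·S² = 5/14 ; C = +0.597614

+√(5/14) = +0.597614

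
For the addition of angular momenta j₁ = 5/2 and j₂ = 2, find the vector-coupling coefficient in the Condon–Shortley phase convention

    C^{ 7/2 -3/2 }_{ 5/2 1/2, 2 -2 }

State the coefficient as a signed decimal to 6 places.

+√(8/21) ≈ +0.617213

√[8·1!4!3!/9! · 3!2!0!4!2!5!] = √(1536/7)
  +(−1)^0/∏(0,1,2,0,2,3)! = 1/24  (running 1/24)
⟨..|..⟩ = √(1536/7)·(1/24) = +0.617213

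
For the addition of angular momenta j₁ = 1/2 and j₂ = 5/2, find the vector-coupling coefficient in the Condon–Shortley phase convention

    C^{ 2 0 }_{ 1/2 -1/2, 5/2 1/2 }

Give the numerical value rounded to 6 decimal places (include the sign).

−√(1/2) = -0.707107

√[5·1!0!4!/6! · 0!1!3!2!2!2!] = √(8)
  +(−1)^1/∏(1,0,0,2,0,2)! = -1/4  (running -1/4)
⟨..|..⟩ = √(8)·(-1/4) = -0.707107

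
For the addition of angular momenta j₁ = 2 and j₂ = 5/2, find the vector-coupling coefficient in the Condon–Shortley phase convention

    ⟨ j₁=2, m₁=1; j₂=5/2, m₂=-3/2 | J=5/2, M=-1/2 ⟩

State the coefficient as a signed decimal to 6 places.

+√(6/35) ≈ +0.414039

j₁+j₂−J=2  J+j₁−j₂=2  J−j₁+j₂=3  j₁+j₂+J+1=8
(j₁±m₁, j₂±m₂, J±M) = (3,1,1,4,2,3)
P² = 216/35
sum k=0..1:
  [0] +1/4 = 1/4
  [1] −1/12 = -1/12
S = 1/6
C² = P²·S² = 6/35 ; C = +0.414039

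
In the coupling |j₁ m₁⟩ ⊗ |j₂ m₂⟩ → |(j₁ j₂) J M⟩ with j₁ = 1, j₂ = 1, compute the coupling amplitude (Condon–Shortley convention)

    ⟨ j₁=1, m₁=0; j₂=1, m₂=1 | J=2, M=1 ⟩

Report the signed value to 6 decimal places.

+√(1/2) = +0.707107

√[5·0!2!2!/5! · 1!1!2!0!3!1!] = √(2)
  +(−1)^0/∏(0,0,1,2,1,0)! = 1/2  (running 1/2)
⟨..|..⟩ = √(2)·(1/2) = +0.707107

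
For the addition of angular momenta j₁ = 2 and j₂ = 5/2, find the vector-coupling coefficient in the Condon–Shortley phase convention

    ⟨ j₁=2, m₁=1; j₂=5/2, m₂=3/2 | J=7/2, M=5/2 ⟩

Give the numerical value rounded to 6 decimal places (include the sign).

−√(1/63) ≈ -0.125988

triangle: 1!·3!·4!/9! = 144/362880
(j±m)!: 3!·1!·4!·1!·6!·1! = 103680
prefactor² = (2J+1)·Δ·N² = 2304/7
  k=0: +1/(0!·1!·1!·4!·2!·0!) = 1/48
  k=1: −1/(1!·0!·0!·3!·3!·1!) = -1/36
Σ = -1/144  ⇒  CG² = 2304/7·(-1/144)² = 1/63
CG = −√(1/63) = -0.125988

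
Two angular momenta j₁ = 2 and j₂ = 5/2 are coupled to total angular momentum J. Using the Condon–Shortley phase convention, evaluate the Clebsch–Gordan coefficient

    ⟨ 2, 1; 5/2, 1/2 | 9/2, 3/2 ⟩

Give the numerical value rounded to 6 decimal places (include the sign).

+0.690066

j₁+j₂−J=0  J+j₁−j₂=4  J−j₁+j₂=5  j₁+j₂+J+1=10
(j₁±m₁, j₂±m₂, J±M) = (3,1,3,2,6,3)
P² = 17280/7
sum k=0..0:
  [0] +1/72 = 1/72
S = 1/72
C² = P²·S² = 10/21 ; C = +0.690066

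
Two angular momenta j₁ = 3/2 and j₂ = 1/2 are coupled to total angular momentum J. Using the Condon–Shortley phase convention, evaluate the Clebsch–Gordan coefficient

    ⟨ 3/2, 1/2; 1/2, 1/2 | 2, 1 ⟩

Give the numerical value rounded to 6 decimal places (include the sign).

+0.866025  (= +√(3/4))

j₁+j₂−J=0  J+j₁−j₂=3  J−j₁+j₂=1  j₁+j₂+J+1=5
(j₁±m₁, j₂±m₂, J±M) = (2,1,1,0,3,1)
P² = 3
sum k=0..0:
  [0] +1/2 = 1/2
S = 1/2
C² = P²·S² = 3/4 ; C = +0.866025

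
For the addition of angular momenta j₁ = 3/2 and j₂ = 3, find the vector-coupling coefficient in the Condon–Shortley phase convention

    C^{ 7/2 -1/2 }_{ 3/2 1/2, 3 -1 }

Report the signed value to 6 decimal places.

+0.534522

j₁+j₂−J=1  J+j₁−j₂=2  J−j₁+j₂=5  j₁+j₂+J+1=9
(j₁±m₁, j₂±m₂, J±M) = (2,1,2,4,3,4)
P² = 512/7
sum k=0..1:
  [0] +1/12 = 1/12
  [1] −1/48 = -1/48
S = 1/16
C² = P²·S² = 2/7 ; C = +0.534522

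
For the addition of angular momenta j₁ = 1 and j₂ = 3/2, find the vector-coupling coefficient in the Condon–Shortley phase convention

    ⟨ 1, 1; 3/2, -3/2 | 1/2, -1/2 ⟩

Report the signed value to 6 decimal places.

√[2·2!0!1!/4! · 2!0!0!3!0!1!] = √(2)
  +(−1)^0/∏(0,2,0,0,0,1)! = 1/2  (running 1/2)
⟨..|..⟩ = √(2)·(1/2) = +0.707107

+0.707107  (= +√(1/2))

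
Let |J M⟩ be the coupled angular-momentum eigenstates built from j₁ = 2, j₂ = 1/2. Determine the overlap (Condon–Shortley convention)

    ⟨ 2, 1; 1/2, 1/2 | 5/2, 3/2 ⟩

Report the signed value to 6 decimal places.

+√(4/5) ≈ +0.894427

j₁+j₂−J=0  J+j₁−j₂=4  J−j₁+j₂=1  j₁+j₂+J+1=6
(j₁±m₁, j₂±m₂, J±M) = (3,1,1,0,4,1)
P² = 144/5
sum k=0..0:
  [0] +1/6 = 1/6
S = 1/6
C² = P²·S² = 4/5 ; C = +0.894427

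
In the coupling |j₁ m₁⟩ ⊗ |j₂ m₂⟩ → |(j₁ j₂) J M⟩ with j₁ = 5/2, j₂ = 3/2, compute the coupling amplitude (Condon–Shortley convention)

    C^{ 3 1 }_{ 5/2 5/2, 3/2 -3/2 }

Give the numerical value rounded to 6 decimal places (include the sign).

+√(1/8) = +0.353553

triangle: 1!*4!*2!/8! = 48/40320
(j±m)!: 5!*0!*0!*3!*4!*2! = 34560
prefactor² = (2J+1)*Δ*N² = 288
  k=0: +1/(0!*1!*0!*0!*4!*2!) = 1/48
Σ = 1/48  ⇒  CG² = 288*1/48² = 1/8
CG = +√(1/8) = +0.353553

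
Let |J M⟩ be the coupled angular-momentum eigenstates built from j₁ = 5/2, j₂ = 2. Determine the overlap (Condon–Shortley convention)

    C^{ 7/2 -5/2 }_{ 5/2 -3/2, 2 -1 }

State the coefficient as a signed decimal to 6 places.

−√(1/63) ≈ -0.125988

j₁+j₂−J=1  J+j₁−j₂=4  J−j₁+j₂=3  j₁+j₂+J+1=9
(j₁±m₁, j₂±m₂, J±M) = (1,4,1,3,1,6)
P² = 2304/7
sum k=0..1:
  [0] +1/48 = 1/48
  [1] −1/36 = -1/36
S = -1/144
C² = P²·S² = 1/63 ; C = -0.125988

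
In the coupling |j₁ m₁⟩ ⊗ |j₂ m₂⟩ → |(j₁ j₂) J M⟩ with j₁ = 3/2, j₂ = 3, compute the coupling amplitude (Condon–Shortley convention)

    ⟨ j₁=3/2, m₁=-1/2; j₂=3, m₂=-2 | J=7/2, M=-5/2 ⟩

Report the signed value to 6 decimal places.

√[8·1!2!5!/9! · 1!2!1!5!1!6!] = √(6400/7)
  +(−1)^0/∏(0,1,2,1,0,4)! = 1/48  (running 1/48)
  +(−1)^1/∏(1,0,1,0,1,5)! = -1/120  (running 1/80)
⟨..|..⟩ = √(6400/7)·(1/80) = +0.377964

+√(1/7) = +0.377964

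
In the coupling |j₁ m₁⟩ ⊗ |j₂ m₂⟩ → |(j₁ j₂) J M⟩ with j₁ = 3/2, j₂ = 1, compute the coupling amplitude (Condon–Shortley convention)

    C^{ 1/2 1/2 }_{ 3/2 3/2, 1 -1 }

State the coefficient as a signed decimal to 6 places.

+√(1/2) ≈ +0.707107

triangle: 2!×1!×0!/4! = 2/24
(j±m)!: 3!×0!×0!×2!×1!×0! = 12
prefactor² = (2J+1)×Δ×N² = 2
  k=0: +1/(0!×2!×0!×0!×1!×0!) = 1/2
Σ = 1/2  ⇒  CG² = 2×1/2² = 1/2
CG = +√(1/2) = +0.707107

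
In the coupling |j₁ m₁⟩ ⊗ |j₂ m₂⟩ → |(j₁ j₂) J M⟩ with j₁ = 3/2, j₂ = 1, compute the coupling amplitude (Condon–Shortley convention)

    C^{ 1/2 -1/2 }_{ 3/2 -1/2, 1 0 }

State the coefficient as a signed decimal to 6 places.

triangle: 2!×1!×0!/4! = 2/24
(j±m)!: 1!×2!×1!×1!×0!×1! = 2
prefactor² = (2J+1)×Δ×N² = 1/3
  k=1: −1/(1!×1!×1!×0!×0!×0!) = -1
Σ = -1  ⇒  CG² = 1/3×(-1)² = 1/3
CG = −√(1/3) = -0.577350

-0.577350  (= −√(1/3))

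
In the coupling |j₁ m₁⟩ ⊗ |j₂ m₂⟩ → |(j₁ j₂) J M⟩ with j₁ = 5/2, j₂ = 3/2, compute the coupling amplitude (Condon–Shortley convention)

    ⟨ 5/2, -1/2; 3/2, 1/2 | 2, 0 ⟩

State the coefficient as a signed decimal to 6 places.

triangle: 2!*3!*1!/7! = 12/5040
(j±m)!: 2!*3!*2!*1!*2!*2! = 96
prefactor² = (2J+1)*Δ*N² = 8/7
  k=1: −1/(1!*1!*2!*1!*1!*0!) = -1/2
  k=2: +1/(2!*0!*1!*0!*2!*1!) = 1/4
Σ = -1/4  ⇒  CG² = 8/7*(-1/4)² = 1/14
CG = −√(1/14) = -0.267261

-0.267261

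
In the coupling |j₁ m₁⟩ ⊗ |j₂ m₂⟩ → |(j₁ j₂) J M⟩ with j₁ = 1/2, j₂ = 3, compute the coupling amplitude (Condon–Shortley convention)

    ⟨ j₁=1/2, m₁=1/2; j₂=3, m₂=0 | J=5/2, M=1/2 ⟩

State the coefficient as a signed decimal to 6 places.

√[6·1!0!5!/7! · 1!0!3!3!3!2!] = √(432/7)
  +(−1)^0/∏(0,1,0,3,0,2)! = 1/12  (running 1/12)
⟨..|..⟩ = √(432/7)·(1/12) = +0.654654

+0.654654  (= +√(3/7))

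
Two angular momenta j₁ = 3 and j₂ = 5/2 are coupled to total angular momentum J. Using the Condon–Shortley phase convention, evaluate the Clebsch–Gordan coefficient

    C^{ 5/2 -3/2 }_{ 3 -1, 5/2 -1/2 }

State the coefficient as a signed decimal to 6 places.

+√(1/35) = +0.169031

triangle: 3!·3!·2!/9! = 72/362880
(j±m)!: 2!·4!·2!·3!·1!·4! = 13824
prefactor² = (2J+1)·Δ·N² = 576/35
  k=1: −1/(1!·2!·3!·1!·0!·1!) = -1/12
  k=2: +1/(2!·1!·2!·0!·1!·2!) = 1/8
Σ = 1/24  ⇒  CG² = 576/35·1/24² = 1/35
CG = +√(1/35) = +0.169031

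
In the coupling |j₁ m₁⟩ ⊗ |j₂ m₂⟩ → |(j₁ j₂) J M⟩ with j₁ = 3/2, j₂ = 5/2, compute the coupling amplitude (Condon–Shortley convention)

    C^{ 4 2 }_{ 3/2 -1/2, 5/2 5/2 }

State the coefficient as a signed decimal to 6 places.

+0.327327

√[9·0!3!5!/9! · 1!2!5!0!6!2!] = √(43200/7)
  +(−1)^0/∏(0,0,2,5,1,0)! = 1/240  (running 1/240)
⟨..|..⟩ = √(43200/7)·(1/240) = +0.327327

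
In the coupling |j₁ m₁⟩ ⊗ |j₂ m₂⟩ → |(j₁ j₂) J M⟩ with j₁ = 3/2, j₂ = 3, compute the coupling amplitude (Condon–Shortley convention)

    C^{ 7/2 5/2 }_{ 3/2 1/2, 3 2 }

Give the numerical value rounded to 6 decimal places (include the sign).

−√(1/7) = -0.377964

j₁+j₂−J=1  J+j₁−j₂=2  J−j₁+j₂=5  j₁+j₂+J+1=9
(j₁±m₁, j₂±m₂, J±M) = (2,1,5,1,6,1)
P² = 6400/7
sum k=0..1:
  [0] +1/120 = 1/120
  [1] −1/48 = -1/48
S = -1/80
C² = P²·S² = 1/7 ; C = -0.377964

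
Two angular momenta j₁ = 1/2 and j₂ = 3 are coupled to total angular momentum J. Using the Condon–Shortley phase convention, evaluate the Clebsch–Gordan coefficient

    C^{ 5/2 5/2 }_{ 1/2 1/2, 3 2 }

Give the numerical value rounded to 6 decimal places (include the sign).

+√(1/7) ≈ +0.377964

√[6·1!0!5!/7! · 1!0!5!1!5!0!] = √(14400/7)
  +(−1)^0/∏(0,1,0,5,0,0)! = 1/120  (running 1/120)
⟨..|..⟩ = √(14400/7)·(1/120) = +0.377964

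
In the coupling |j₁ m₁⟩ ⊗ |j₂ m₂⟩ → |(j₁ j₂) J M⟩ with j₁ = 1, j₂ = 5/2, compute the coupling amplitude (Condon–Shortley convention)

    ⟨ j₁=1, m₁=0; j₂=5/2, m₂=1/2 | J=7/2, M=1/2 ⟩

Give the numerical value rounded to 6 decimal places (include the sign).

+√(4/7) ≈ +0.755929

triangle: 0!×2!×5!/8! = 240/40320
(j±m)!: 1!×1!×3!×2!×4!×3! = 1728
prefactor² = (2J+1)×Δ×N² = 576/7
  k=0: +1/(0!×0!×1!×3!×1!×2!) = 1/12
Σ = 1/12  ⇒  CG² = 576/7×1/12² = 4/7
CG = +√(4/7) = +0.755929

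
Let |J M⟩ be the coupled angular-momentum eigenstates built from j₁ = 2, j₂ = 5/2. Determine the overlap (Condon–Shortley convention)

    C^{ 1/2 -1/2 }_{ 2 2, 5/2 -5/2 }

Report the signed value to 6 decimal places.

√[2·4!0!1!/6! · 4!0!0!5!0!1!] = √(192)
  +(−1)^0/∏(0,4,0,0,0,1)! = 1/24  (running 1/24)
⟨..|..⟩ = √(192)·(1/24) = +0.577350

+0.577350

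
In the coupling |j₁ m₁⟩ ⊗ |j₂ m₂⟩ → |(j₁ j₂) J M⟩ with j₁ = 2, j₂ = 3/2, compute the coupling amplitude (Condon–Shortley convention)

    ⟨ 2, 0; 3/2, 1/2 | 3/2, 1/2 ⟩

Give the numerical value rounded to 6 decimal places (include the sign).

-0.447214  (= −√(1/5))

j₁+j₂−J=2  J+j₁−j₂=2  J−j₁+j₂=1  j₁+j₂+J+1=6
(j₁±m₁, j₂±m₂, J±M) = (2,2,2,1,2,1)
P² = 16/45
sum k=1..2:
  [1] −1/1 = -1
  [2] +1/4 = 1/4
S = -3/4
C² = P²·S² = 1/5 ; C = -0.447214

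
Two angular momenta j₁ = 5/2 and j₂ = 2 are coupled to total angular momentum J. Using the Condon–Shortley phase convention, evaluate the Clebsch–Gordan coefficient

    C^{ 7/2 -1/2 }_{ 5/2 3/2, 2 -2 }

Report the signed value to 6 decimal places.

+0.450749

j₁+j₂−J=1  J+j₁−j₂=4  J−j₁+j₂=3  j₁+j₂+J+1=9
(j₁±m₁, j₂±m₂, J±M) = (4,1,0,4,3,4)
P² = 9216/35
sum k=0..0:
  [0] +1/36 = 1/36
S = 1/36
C² = P²·S² = 64/315 ; C = +0.450749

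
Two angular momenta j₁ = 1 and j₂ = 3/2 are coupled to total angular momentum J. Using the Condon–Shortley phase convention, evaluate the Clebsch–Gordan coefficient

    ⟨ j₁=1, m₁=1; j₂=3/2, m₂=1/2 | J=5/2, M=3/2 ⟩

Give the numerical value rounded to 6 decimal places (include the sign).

+0.774597

j₁+j₂−J=0  J+j₁−j₂=2  J−j₁+j₂=3  j₁+j₂+J+1=6
(j₁±m₁, j₂±m₂, J±M) = (2,0,2,1,4,1)
P² = 48/5
sum k=0..0:
  [0] +1/4 = 1/4
S = 1/4
C² = P²·S² = 3/5 ; C = +0.774597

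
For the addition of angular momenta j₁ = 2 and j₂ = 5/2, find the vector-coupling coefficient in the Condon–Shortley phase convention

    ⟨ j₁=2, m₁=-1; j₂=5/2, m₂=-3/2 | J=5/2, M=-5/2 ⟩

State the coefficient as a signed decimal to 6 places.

-0.654654

j₁+j₂−J=2  J+j₁−j₂=2  J−j₁+j₂=3  j₁+j₂+J+1=8
(j₁±m₁, j₂±m₂, J±M) = (1,3,1,4,0,5)
P² = 432/7
sum k=1..1:
  [1] −1/12 = -1/12
S = -1/12
C² = P²·S² = 3/7 ; C = -0.654654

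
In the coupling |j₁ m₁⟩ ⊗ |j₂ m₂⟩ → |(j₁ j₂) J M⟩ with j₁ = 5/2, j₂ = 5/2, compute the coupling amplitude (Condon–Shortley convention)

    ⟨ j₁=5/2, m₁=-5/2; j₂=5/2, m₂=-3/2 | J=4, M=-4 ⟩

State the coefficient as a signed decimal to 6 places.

triangle: 1!*4!*4!/10! = 576/3628800
(j±m)!: 0!*5!*1!*4!*0!*8! = 116121600
prefactor² = (2J+1)*Δ*N² = 165888
  k=1: −1/(1!*0!*4!*0!*0!*4!) = -1/576
Σ = -1/576  ⇒  CG² = 165888*(-1/576)² = 1/2
CG = −√(1/2) = -0.707107

−√(1/2) = -0.707107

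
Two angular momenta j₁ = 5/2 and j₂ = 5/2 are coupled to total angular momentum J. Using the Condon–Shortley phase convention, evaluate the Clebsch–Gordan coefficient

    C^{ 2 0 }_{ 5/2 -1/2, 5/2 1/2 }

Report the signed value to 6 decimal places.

√[5·3!2!2!/8! · 2!3!3!2!2!2!] = √(12/7)
  +(−1)^1/∏(1,2,2,2,0,0)! = -1/8  (running -1/8)
  +(−1)^2/∏(2,1,1,1,1,1)! = 1/2  (running 3/8)
  +(−1)^3/∏(3,0,0,0,2,2)! = -1/24  (running 1/3)
⟨..|..⟩ = √(12/7)·(1/3) = +0.436436

+0.436436  (= +√(4/21))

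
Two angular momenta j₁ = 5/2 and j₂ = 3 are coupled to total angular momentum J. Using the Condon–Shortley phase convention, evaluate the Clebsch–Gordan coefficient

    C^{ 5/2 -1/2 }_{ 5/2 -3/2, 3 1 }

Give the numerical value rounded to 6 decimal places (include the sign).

triangle: 3!×2!×3!/9! = 72/362880
(j±m)!: 1!×4!×4!×2!×2!×3! = 13824
prefactor² = (2J+1)×Δ×N² = 576/35
  k=2: +1/(2!×1!×2!×2!×0!×1!) = 1/8
  k=3: −1/(3!×0!×1!×1!×1!×2!) = -1/12
Σ = 1/24  ⇒  CG² = 576/35×1/24² = 1/35
CG = +√(1/35) = +0.169031

+0.169031  (= +√(1/35))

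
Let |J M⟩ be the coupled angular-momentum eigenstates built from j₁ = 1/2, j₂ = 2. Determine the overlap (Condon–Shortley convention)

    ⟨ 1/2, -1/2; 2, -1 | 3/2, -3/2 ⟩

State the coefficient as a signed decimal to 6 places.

√[4·1!0!3!/5! · 0!1!1!3!0!3!] = √(36/5)
  +(−1)^1/∏(1,0,0,0,0,3)! = -1/6  (running -1/6)
⟨..|..⟩ = √(36/5)·(-1/6) = -0.447214

−√(1/5) ≈ -0.447214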